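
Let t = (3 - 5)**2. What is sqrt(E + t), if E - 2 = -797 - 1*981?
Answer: 2*I*sqrt(443) ≈ 42.095*I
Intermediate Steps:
E = -1776 (E = 2 + (-797 - 1*981) = 2 + (-797 - 981) = 2 - 1778 = -1776)
t = 4 (t = (-2)**2 = 4)
sqrt(E + t) = sqrt(-1776 + 4) = sqrt(-1772) = 2*I*sqrt(443)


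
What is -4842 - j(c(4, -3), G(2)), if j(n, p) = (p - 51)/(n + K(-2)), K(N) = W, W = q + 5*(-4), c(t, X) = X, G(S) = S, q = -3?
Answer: -125941/26 ≈ -4843.9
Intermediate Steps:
W = -23 (W = -3 + 5*(-4) = -3 - 20 = -23)
K(N) = -23
j(n, p) = (-51 + p)/(-23 + n) (j(n, p) = (p - 51)/(n - 23) = (-51 + p)/(-23 + n))
-4842 - j(c(4, -3), G(2)) = -4842 - (-51 + 2)/(-23 - 3) = -4842 - (-49)/(-26) = -4842 - (-1)*(-49)/26 = -4842 - 1*49/26 = -4842 - 49/26 = -125941/26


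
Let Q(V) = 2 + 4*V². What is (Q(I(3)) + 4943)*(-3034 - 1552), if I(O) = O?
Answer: -22842866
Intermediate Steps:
(Q(I(3)) + 4943)*(-3034 - 1552) = ((2 + 4*3²) + 4943)*(-3034 - 1552) = ((2 + 4*9) + 4943)*(-4586) = ((2 + 36) + 4943)*(-4586) = (38 + 4943)*(-4586) = 4981*(-4586) = -22842866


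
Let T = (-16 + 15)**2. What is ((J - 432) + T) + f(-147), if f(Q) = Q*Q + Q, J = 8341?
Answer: 29372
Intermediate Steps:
f(Q) = Q + Q**2 (f(Q) = Q**2 + Q = Q + Q**2)
T = 1 (T = (-1)**2 = 1)
((J - 432) + T) + f(-147) = ((8341 - 432) + 1) - 147*(1 - 147) = (7909 + 1) - 147*(-146) = 7910 + 21462 = 29372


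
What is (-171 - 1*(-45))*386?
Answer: -48636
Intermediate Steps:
(-171 - 1*(-45))*386 = (-171 + 45)*386 = -126*386 = -48636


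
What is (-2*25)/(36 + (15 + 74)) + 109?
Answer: 543/5 ≈ 108.60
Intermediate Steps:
(-2*25)/(36 + (15 + 74)) + 109 = -50/(36 + 89) + 109 = -50/125 + 109 = -50*1/125 + 109 = -⅖ + 109 = 543/5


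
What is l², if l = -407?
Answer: 165649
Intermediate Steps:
l² = (-407)² = 165649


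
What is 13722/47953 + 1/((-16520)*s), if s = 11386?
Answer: 2581063143887/9019802014160 ≈ 0.28616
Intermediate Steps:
13722/47953 + 1/((-16520)*s) = 13722/47953 + 1/(-16520*11386) = 13722*(1/47953) - 1/16520*1/11386 = 13722/47953 - 1/188096720 = 2581063143887/9019802014160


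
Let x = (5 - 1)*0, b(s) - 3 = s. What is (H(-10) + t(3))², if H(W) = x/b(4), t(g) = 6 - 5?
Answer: 1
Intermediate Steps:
b(s) = 3 + s
t(g) = 1
x = 0 (x = 4*0 = 0)
H(W) = 0 (H(W) = 0/(3 + 4) = 0/7 = 0*(⅐) = 0)
(H(-10) + t(3))² = (0 + 1)² = 1² = 1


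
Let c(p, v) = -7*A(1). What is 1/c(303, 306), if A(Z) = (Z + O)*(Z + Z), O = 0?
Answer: -1/14 ≈ -0.071429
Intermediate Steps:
A(Z) = 2*Z² (A(Z) = (Z + 0)*(Z + Z) = Z*(2*Z) = 2*Z²)
c(p, v) = -14 (c(p, v) = -14*1² = -14)
1/c(303, 306) = 1/(-14) = -1/14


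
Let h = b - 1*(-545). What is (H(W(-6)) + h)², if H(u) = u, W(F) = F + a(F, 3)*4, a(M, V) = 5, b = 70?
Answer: 395641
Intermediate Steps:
W(F) = 20 + F (W(F) = F + 5*4 = F + 20 = 20 + F)
h = 615 (h = 70 - 1*(-545) = 70 + 545 = 615)
(H(W(-6)) + h)² = ((20 - 6) + 615)² = (14 + 615)² = 629² = 395641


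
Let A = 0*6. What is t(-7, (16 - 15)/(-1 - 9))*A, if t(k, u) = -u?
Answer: 0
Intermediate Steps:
A = 0
t(-7, (16 - 15)/(-1 - 9))*A = -(16 - 15)/(-1 - 9)*0 = -1/(-10)*0 = -(-1)/10*0 = -1*(-⅒)*0 = (⅒)*0 = 0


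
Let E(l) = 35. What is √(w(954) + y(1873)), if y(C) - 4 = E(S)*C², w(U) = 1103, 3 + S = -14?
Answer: √122785622 ≈ 11081.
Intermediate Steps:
S = -17 (S = -3 - 14 = -17)
y(C) = 4 + 35*C²
√(w(954) + y(1873)) = √(1103 + (4 + 35*1873²)) = √(1103 + (4 + 35*3508129)) = √(1103 + (4 + 122784515)) = √(1103 + 122784519) = √122785622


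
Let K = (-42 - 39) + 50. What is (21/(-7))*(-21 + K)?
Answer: 156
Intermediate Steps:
K = -31 (K = -81 + 50 = -31)
(21/(-7))*(-21 + K) = (21/(-7))*(-21 - 31) = (21*(-⅐))*(-52) = -3*(-52) = 156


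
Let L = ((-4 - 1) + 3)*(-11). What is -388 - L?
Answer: -410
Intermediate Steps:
L = 22 (L = (-5 + 3)*(-11) = -2*(-11) = 22)
-388 - L = -388 - 1*22 = -388 - 22 = -410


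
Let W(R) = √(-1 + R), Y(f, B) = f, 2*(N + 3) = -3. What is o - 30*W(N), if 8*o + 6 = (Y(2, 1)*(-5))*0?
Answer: -¾ - 15*I*√22 ≈ -0.75 - 70.356*I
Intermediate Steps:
N = -9/2 (N = -3 + (½)*(-3) = -3 - 3/2 = -9/2 ≈ -4.5000)
o = -¾ (o = -¾ + ((2*(-5))*0)/8 = -¾ + (-10*0)/8 = -¾ + (⅛)*0 = -¾ + 0 = -¾ ≈ -0.75000)
o - 30*W(N) = -¾ - 30*√(-1 - 9/2) = -¾ - 15*I*√22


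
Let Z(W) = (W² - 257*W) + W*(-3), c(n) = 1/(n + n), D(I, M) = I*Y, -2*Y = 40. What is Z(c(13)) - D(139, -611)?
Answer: 1872521/676 ≈ 2770.0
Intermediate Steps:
Y = -20 (Y = -½*40 = -20)
D(I, M) = -20*I (D(I, M) = I*(-20) = -20*I)
c(n) = 1/(2*n)
Z(W) = W² - 260*W (Z(W) = (W² - 257*W) - 3*W = W² - 260*W)
Z(c(13)) - D(139, -611) = ((½)/13)*(-260 + (½)/13) - (-20)*139 = ((½)*(1/13))*(-260 + (½)*(1/13)) - 1*(-2780) = (-260 + 1/26)/26 + 2780 = (1/26)*(-6759/26) + 2780 = -6759/676 + 2780 = 1872521/676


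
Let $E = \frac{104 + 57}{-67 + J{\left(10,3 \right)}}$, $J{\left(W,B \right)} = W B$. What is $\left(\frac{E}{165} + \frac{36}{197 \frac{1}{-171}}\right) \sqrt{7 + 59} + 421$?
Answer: $421 - \frac{37614097 \sqrt{66}}{1202685} \approx 166.92$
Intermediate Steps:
$J{\left(W,B \right)} = B W$
$E = - \frac{161}{37}$ ($E = \frac{104 + 57}{-67 + 3 \cdot 10} = \frac{161}{-67 + 30} = \frac{161}{-37} = 161 \left(- \frac{1}{37}\right) = - \frac{161}{37} \approx -4.3513$)
$\left(\frac{E}{165} + \frac{36}{197 \frac{1}{-171}}\right) \sqrt{7 + 59} + 421 = \left(- \frac{161}{37 \cdot 165} + \frac{36}{197 \frac{1}{-171}}\right) \sqrt{7 + 59} + 421 = \left(\left(- \frac{161}{37}\right) \frac{1}{165} + \frac{36}{197 \left(- \frac{1}{171}\right)}\right) \sqrt{66} + 421 = \left(- \frac{161}{6105} + \frac{36}{- \frac{197}{171}}\right) \sqrt{66} + 421 = \left(- \frac{161}{6105} + 36 \left(- \frac{171}{197}\right)\right) \sqrt{66} + 421 = \left(- \frac{161}{6105} - \frac{6156}{197}\right) \sqrt{66} + 421 = - \frac{37614097 \sqrt{66}}{1202685} + 421 = 421 - \frac{37614097 \sqrt{66}}{1202685}$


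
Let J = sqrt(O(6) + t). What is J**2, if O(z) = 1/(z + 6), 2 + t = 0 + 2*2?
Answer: 25/12 ≈ 2.0833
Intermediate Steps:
t = 2 (t = -2 + (0 + 2*2) = -2 + (0 + 4) = -2 + 4 = 2)
O(z) = 1/(6 + z)
J = 5*sqrt(3)/6 (J = sqrt(1/(6 + 6) + 2) = sqrt(1/12 + 2) = sqrt(25/12) = 5*sqrt(3)/6 ≈ 1.4434)
J**2 = (5*sqrt(3)/6)**2 = 25/12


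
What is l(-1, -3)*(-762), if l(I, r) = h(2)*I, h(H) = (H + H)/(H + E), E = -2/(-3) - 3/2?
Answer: 18288/7 ≈ 2612.6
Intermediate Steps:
E = -5/6 (E = -2*(-1/3) - 3*1/2 = 2/3 - 3/2 = -5/6 ≈ -0.83333)
h(H) = 2*H/(-5/6 + H) (h(H) = (H + H)/(H - 5/6) = (2*H)/(-5/6 + H) = 2*H/(-5/6 + H))
l(I, r) = 24*I/7 (l(I, r) = (12*2/(-5 + 6*2))*I = (12*2/(-5 + 12))*I = (12*2/7)*I = (12*2*(1/7))*I = 24*I/7)
l(-1, -3)*(-762) = ((24/7)*(-1))*(-762) = -24/7*(-762) = 18288/7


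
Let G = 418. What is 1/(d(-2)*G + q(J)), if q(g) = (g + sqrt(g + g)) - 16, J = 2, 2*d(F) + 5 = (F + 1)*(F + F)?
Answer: -1/221 ≈ -0.0045249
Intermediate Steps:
d(F) = -5/2 + F*(1 + F) (d(F) = -5/2 + ((F + 1)*(F + F))/2 = -5/2 + ((1 + F)*(2*F))/2 = -5/2 + (2*F*(1 + F))/2 = -5/2 + F*(1 + F))
q(g) = -16 + g + sqrt(2)*sqrt(g) (q(g) = (g + sqrt(2*g)) - 16 = (g + sqrt(2)*sqrt(g)) - 16 = -16 + g + sqrt(2)*sqrt(g))
1/(d(-2)*G + q(J)) = 1/((-5/2 - 2 + (-2)**2)*418 + (-16 + 2 + sqrt(2)*sqrt(2))) = 1/((-5/2 - 2 + 4)*418 + (-16 + 2 + 2)) = 1/(-1/2*418 - 12) = 1/(-209 - 12) = 1/(-221) = -1/221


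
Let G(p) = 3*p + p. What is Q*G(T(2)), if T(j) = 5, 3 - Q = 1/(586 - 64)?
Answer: 15650/261 ≈ 59.962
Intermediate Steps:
Q = 1565/522 (Q = 3 - 1/(586 - 64) = 3 - 1/522 = 1565/522 ≈ 2.9981)
G(p) = 4*p
Q*G(T(2)) = 1565*(4*5)/522 = (1565/522)*20 = 15650/261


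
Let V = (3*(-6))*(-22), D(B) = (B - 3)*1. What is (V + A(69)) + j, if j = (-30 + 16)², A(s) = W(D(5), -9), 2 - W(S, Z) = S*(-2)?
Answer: 598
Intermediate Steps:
D(B) = -3 + B (D(B) = (-3 + B)*1 = -3 + B)
V = 396 (V = -18*(-22) = 396)
W(S, Z) = 2 + 2*S (W(S, Z) = 2 - S*(-2) = 2 - (-2)*S = 2 + 2*S)
A(s) = 6 (A(s) = 2 + 2*(-3 + 5) = 2 + 2*2 = 2 + 4 = 6)
j = 196 (j = (-14)² = 196)
(V + A(69)) + j = (396 + 6) + 196 = 402 + 196 = 598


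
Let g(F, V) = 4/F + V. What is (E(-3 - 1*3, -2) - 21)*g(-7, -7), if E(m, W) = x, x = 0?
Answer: 159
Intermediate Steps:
g(F, V) = V + 4/F (g(F, V) = 4/F + V = V + 4/F)
E(m, W) = 0
(E(-3 - 1*3, -2) - 21)*g(-7, -7) = (0 - 21)*(-7 + 4/(-7)) = -21*(-7 + 4*(-1/7)) = -21*(-7 - 4/7) = -21*(-53/7) = 159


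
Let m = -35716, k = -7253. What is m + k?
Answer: -42969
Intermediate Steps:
m + k = -35716 - 7253 = -42969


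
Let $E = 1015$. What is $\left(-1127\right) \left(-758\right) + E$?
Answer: $855281$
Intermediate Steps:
$\left(-1127\right) \left(-758\right) + E = \left(-1127\right) \left(-758\right) + 1015 = 854266 + 1015 = 855281$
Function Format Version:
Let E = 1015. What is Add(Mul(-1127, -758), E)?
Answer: 855281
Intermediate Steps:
Add(Mul(-1127, -758), E) = Add(Mul(-1127, -758), 1015) = Add(854266, 1015) = 855281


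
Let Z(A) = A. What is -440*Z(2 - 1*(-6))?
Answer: -3520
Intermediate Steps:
-440*Z(2 - 1*(-6)) = -440*(2 - 1*(-6)) = -440*(2 + 6) = -440*8 = -3520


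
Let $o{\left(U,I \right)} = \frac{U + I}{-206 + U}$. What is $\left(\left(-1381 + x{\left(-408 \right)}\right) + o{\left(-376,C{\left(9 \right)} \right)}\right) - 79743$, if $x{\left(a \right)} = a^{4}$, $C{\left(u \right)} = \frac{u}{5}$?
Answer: $\frac{80636630122391}{2910} \approx 2.771 \cdot 10^{10}$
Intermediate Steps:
$C{\left(u \right)} = \frac{u}{5}$ ($C{\left(u \right)} = u \frac{1}{5} = \frac{u}{5}$)
$o{\left(U,I \right)} = \frac{I + U}{-206 + U}$
$\left(\left(-1381 + x{\left(-408 \right)}\right) + o{\left(-376,C{\left(9 \right)} \right)}\right) - 79743 = \left(\left(-1381 + \left(-408\right)^{4}\right) + \frac{\frac{1}{5} \cdot 9 - 376}{-206 - 376}\right) - 79743 = \left(\left(-1381 + 27710263296\right) + \frac{\frac{9}{5} - 376}{-582}\right) - 79743 = \left(27710261915 - - \frac{1871}{2910}\right) - 79743 = \left(27710261915 + \frac{1871}{2910}\right) - 79743 = \frac{80636862174521}{2910} - 79743 = \frac{80636630122391}{2910}$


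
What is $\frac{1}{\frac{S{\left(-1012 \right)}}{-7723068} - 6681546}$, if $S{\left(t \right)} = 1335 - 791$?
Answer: $- \frac{1930767}{12900508525918} \approx -1.4967 \cdot 10^{-7}$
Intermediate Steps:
$S{\left(t \right)} = 544$ ($S{\left(t \right)} = 1335 - 791 = 544$)
$\frac{1}{\frac{S{\left(-1012 \right)}}{-7723068} - 6681546} = \frac{1}{\frac{544}{-7723068} - 6681546} = \frac{1}{544 \left(- \frac{1}{7723068}\right) - 6681546} = \frac{1}{- \frac{136}{1930767} - 6681546} = \frac{1}{- \frac{12900508525918}{1930767}} = - \frac{1930767}{12900508525918}$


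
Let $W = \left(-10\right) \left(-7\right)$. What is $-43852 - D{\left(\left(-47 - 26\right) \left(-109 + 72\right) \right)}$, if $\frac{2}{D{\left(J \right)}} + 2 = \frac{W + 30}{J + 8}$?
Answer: $- \frac{116599759}{2659} \approx -43851.0$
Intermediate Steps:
$W = 70$
$D{\left(J \right)} = \frac{2}{-2 + \frac{100}{8 + J}}$ ($D{\left(J \right)} = \frac{2}{-2 + \frac{70 + 30}{J + 8}} = \frac{2}{-2 + \frac{100}{8 + J}}$)
$-43852 - D{\left(\left(-47 - 26\right) \left(-109 + 72\right) \right)} = -43852 - \frac{8 + \left(-47 - 26\right) \left(-109 + 72\right)}{42 - \left(-47 - 26\right) \left(-109 + 72\right)} = -43852 - \frac{8 - -2701}{42 - \left(-73\right) \left(-37\right)} = -43852 - \frac{8 + 2701}{42 - 2701} = -43852 - \frac{1}{42 - 2701} \cdot 2709 = -43852 - \frac{1}{-2659} \cdot 2709 = -43852 - \left(- \frac{1}{2659}\right) 2709 = -43852 - - \frac{2709}{2659} = -43852 + \frac{2709}{2659} = - \frac{116599759}{2659}$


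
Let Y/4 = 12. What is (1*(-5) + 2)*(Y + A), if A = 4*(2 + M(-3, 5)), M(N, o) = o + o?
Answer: -288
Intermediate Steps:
Y = 48 (Y = 4*12 = 48)
M(N, o) = 2*o
A = 48 (A = 4*(2 + 2*5) = 4*(2 + 10) = 4*12 = 48)
(1*(-5) + 2)*(Y + A) = (1*(-5) + 2)*(48 + 48) = (-5 + 2)*96 = -3*96 = -288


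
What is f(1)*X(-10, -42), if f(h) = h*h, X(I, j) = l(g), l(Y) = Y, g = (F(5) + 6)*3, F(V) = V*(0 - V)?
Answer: -57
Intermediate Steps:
F(V) = -V² (F(V) = V*(-V) = -V²)
g = -57 (g = (-1*5² + 6)*3 = (-1*25 + 6)*3 = (-25 + 6)*3 = -19*3 = -57)
X(I, j) = -57
f(h) = h²
f(1)*X(-10, -42) = 1²*(-57) = 1*(-57) = -57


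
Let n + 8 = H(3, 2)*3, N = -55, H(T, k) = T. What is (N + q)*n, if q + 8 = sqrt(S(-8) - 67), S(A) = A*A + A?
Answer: -63 + I*sqrt(11) ≈ -63.0 + 3.3166*I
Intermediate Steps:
S(A) = A + A**2 (S(A) = A**2 + A = A + A**2)
q = -8 + I*sqrt(11) (q = -8 + sqrt(-8*(1 - 8) - 67) = -8 + sqrt(-8*(-7) - 67) = -8 + sqrt(56 - 67) = -8 + sqrt(-11) = -8 + I*sqrt(11) ≈ -8.0 + 3.3166*I)
n = 1 (n = -8 + 3*3 = -8 + 9 = 1)
(N + q)*n = (-55 + (-8 + I*sqrt(11)))*1 = (-63 + I*sqrt(11))*1 = -63 + I*sqrt(11)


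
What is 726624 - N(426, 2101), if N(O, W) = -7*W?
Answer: 741331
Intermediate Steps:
726624 - N(426, 2101) = 726624 - (-7)*2101 = 726624 - 1*(-14707) = 726624 + 14707 = 741331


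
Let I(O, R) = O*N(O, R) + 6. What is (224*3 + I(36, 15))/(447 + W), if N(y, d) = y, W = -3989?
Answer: -141/253 ≈ -0.55731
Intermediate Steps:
I(O, R) = 6 + O² (I(O, R) = O*O + 6 = O² + 6 = 6 + O²)
(224*3 + I(36, 15))/(447 + W) = (224*3 + (6 + 36²))/(447 - 3989) = (672 + (6 + 1296))/(-3542) = (672 + 1302)*(-1/3542) = 1974*(-1/3542) = -141/253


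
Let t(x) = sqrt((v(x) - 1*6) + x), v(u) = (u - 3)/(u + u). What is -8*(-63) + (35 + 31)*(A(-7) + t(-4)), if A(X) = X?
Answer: 42 + 33*I*sqrt(146)/2 ≈ 42.0 + 199.37*I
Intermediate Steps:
v(u) = (-3 + u)/(2*u) (v(u) = (-3 + u)/((2*u)) = (-3 + u)*(1/(2*u)) = (-3 + u)/(2*u))
t(x) = sqrt(-6 + x + (-3 + x)/(2*x)) (t(x) = sqrt(((-3 + x)/(2*x) - 1*6) + x) = sqrt(((-3 + x)/(2*x) - 6) + x) = sqrt((-6 + (-3 + x)/(2*x)) + x) = sqrt(-6 + x + (-3 + x)/(2*x)))
-8*(-63) + (35 + 31)*(A(-7) + t(-4)) = -8*(-63) + (35 + 31)*(-7 + sqrt(-22 - 6/(-4) + 4*(-4))/2) = 504 + 66*(-7 + sqrt(-22 - 6*(-1/4) - 16)/2) = 504 + 66*(-7 + sqrt(-22 + 3/2 - 16)/2) = 504 + 66*(-7 + sqrt(-73/2)/2) = 504 + 66*(-7 + (I*sqrt(146)/2)/2) = 504 + 66*(-7 + I*sqrt(146)/4) = 504 + (-462 + 33*I*sqrt(146)/2) = 42 + 33*I*sqrt(146)/2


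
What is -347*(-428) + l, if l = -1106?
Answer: 147410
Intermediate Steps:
-347*(-428) + l = -347*(-428) - 1106 = 148516 - 1106 = 147410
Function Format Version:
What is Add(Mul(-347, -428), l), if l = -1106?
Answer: 147410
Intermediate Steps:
Add(Mul(-347, -428), l) = Add(Mul(-347, -428), -1106) = Add(148516, -1106) = 147410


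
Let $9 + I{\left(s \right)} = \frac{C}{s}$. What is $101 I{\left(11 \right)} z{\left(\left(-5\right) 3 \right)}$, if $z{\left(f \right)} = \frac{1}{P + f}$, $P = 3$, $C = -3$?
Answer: $\frac{1717}{22} \approx 78.045$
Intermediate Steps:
$z{\left(f \right)} = \frac{1}{3 + f}$
$I{\left(s \right)} = -9 - \frac{3}{s}$
$101 I{\left(11 \right)} z{\left(\left(-5\right) 3 \right)} = \frac{101 \left(-9 - \frac{3}{11}\right)}{3 - 15} = \frac{101 \left(-9 - \frac{3}{11}\right)}{-12} = 101 \left(- \frac{102}{11}\right) \left(- \frac{1}{12}\right) = \left(- \frac{10302}{11}\right) \left(- \frac{1}{12}\right) = \frac{1717}{22}$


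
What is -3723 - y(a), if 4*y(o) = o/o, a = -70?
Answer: -14893/4 ≈ -3723.3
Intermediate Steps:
y(o) = 1/4 (y(o) = (o/o)/4 = (1/4)*1 = 1/4)
-3723 - y(a) = -3723 - 1*1/4 = -3723 - 1/4 = -14893/4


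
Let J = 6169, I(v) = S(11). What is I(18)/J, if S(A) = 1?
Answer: 1/6169 ≈ 0.00016210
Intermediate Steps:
I(v) = 1
I(18)/J = 1/6169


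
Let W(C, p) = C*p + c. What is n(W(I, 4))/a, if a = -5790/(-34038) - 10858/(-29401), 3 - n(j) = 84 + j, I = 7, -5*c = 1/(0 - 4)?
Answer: -363773075013/1799387980 ≈ -202.16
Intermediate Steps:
c = 1/20 (c = -1/(5*(0 - 4)) = -⅕/(-4) = -⅕*(-¼) = 1/20 ≈ 0.050000)
W(C, p) = 1/20 + C*p (W(C, p) = C*p + 1/20 = 1/20 + C*p)
n(j) = -81 - j (n(j) = 3 - (84 + j) = 3 + (-84 - j) = -81 - j)
a = 89969399/166791873 (a = -5790*(-1/34038) - 10858*(-1/29401) = 965/5673 + 10858/29401 = 89969399/166791873 ≈ 0.53941)
n(W(I, 4))/a = (-81 - (1/20 + 7*4))/(89969399/166791873) = (-81 - (1/20 + 28))*(166791873/89969399) = (-81 - 1*561/20)*(166791873/89969399) = (-81 - 561/20)*(166791873/89969399) = -2181/20*166791873/89969399 = -363773075013/1799387980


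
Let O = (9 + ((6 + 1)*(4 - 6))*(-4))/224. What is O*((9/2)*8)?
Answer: 585/56 ≈ 10.446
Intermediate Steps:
O = 65/224 (O = (9 + (7*(-2))*(-4))*(1/224) = (9 - 14*(-4))*(1/224) = (9 + 56)*(1/224) = 65*(1/224) = 65/224 ≈ 0.29018)
O*((9/2)*8) = 65*((9/2)*8)/224 = (65/224)*36 = 585/56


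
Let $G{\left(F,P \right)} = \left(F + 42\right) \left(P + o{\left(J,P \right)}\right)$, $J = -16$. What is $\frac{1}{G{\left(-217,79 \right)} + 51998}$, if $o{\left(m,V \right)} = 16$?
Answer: $\frac{1}{35373} \approx 2.827 \cdot 10^{-5}$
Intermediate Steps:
$G{\left(F,P \right)} = \left(16 + P\right) \left(42 + F\right)$ ($G{\left(F,P \right)} = \left(F + 42\right) \left(P + 16\right) = \left(42 + F\right) \left(16 + P\right) = \left(16 + P\right) \left(42 + F\right)$)
$\frac{1}{G{\left(-217,79 \right)} + 51998} = \frac{1}{\left(672 + 16 \left(-217\right) + 42 \cdot 79 - 17143\right) + 51998} = \frac{1}{\left(672 - 3472 + 3318 - 17143\right) + 51998} = \frac{1}{-16625 + 51998} = \frac{1}{35373}$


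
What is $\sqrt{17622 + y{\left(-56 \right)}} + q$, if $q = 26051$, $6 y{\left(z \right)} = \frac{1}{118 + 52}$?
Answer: $26051 + \frac{\sqrt{4583482455}}{510} \approx 26184.0$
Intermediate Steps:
$y{\left(z \right)} = \frac{1}{1020}$ ($y{\left(z \right)} = \frac{1}{6 \left(118 + 52\right)} = \frac{1}{6 \cdot 170} = \frac{1}{6} \cdot \frac{1}{170} = \frac{1}{1020}$)
$\sqrt{17622 + y{\left(-56 \right)}} + q = \sqrt{17622 + \frac{1}{1020}} + 26051 = \sqrt{\frac{17974441}{1020}} + 26051 = \frac{\sqrt{4583482455}}{510} + 26051 = 26051 + \frac{\sqrt{4583482455}}{510}$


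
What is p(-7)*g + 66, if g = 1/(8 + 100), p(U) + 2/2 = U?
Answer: 1780/27 ≈ 65.926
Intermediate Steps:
p(U) = -1 + U
g = 1/108 ≈ 0.0092593
p(-7)*g + 66 = (-1 - 7)*(1/108) + 66 = -8*1/108 + 66 = -2/27 + 66 = 1780/27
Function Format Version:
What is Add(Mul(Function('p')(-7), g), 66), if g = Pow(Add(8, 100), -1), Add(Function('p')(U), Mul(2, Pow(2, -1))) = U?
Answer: Rational(1780, 27) ≈ 65.926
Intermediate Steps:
Function('p')(U) = Add(-1, U)
g = Rational(1, 108) (g = Pow(108, -1) = Rational(1, 108) ≈ 0.0092593)
Add(Mul(Function('p')(-7), g), 66) = Add(Mul(Add(-1, -7), Rational(1, 108)), 66) = Add(Mul(-8, Rational(1, 108)), 66) = Add(Rational(-2, 27), 66) = Rational(1780, 27)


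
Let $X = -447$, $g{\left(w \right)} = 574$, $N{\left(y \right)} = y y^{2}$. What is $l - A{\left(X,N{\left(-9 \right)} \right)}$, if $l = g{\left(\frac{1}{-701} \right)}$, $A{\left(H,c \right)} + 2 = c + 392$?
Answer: $913$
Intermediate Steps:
$N{\left(y \right)} = y^{3}$
$A{\left(H,c \right)} = 390 + c$ ($A{\left(H,c \right)} = -2 + \left(c + 392\right) = -2 + \left(392 + c\right) = 390 + c$)
$l = 574$
$l - A{\left(X,N{\left(-9 \right)} \right)} = 574 - \left(390 + \left(-9\right)^{3}\right) = 574 - \left(390 - 729\right) = 574 - -339 = 574 + 339 = 913$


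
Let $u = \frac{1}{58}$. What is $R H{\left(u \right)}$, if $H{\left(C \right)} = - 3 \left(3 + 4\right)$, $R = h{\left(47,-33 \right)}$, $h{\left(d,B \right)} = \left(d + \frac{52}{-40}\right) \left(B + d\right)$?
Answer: $- \frac{67179}{5} \approx -13436.0$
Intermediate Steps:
$h{\left(d,B \right)} = \left(- \frac{13}{10} + d\right) \left(B + d\right)$ ($h{\left(d,B \right)} = \left(d + 52 \left(- \frac{1}{40}\right)\right) \left(B + d\right) = \left(d - \frac{13}{10}\right) \left(B + d\right) = \left(- \frac{13}{10} + d\right) \left(B + d\right)$)
$R = \frac{3199}{5}$ ($R = 47^{2} - - \frac{429}{10} - \frac{611}{10} - 1551 = 2209 + \frac{429}{10} - \frac{611}{10} - 1551 = \frac{3199}{5} \approx 639.8$)
$u = \frac{1}{58} \approx 0.017241$
$H{\left(C \right)} = -21$ ($H{\left(C \right)} = \left(-3\right) 7 = -21$)
$R H{\left(u \right)} = \frac{3199}{5} \left(-21\right) = - \frac{67179}{5}$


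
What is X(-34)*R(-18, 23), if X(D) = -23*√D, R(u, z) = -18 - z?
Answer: 943*I*√34 ≈ 5498.6*I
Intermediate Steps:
X(-34)*R(-18, 23) = (-23*I*√34)*(-18 - 1*23) = (-23*I*√34)*(-18 - 23) = -23*I*√34*(-41) = 943*I*√34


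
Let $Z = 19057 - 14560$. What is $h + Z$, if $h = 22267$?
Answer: $26764$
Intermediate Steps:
$Z = 4497$
$h + Z = 22267 + 4497 = 26764$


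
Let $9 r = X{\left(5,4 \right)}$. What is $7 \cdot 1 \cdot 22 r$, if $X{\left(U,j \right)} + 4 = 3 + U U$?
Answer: $\frac{1232}{3} \approx 410.67$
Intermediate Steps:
$X{\left(U,j \right)} = -1 + U^{2}$ ($X{\left(U,j \right)} = -4 + \left(3 + U U\right) = -4 + \left(3 + U^{2}\right) = -1 + U^{2}$)
$r = \frac{8}{3}$ ($r = \frac{-1 + 5^{2}}{9} = \frac{-1 + 25}{9} = \frac{1}{9} \cdot 24 = \frac{8}{3} \approx 2.6667$)
$7 \cdot 1 \cdot 22 r = 7 \cdot 1 \cdot 22 \cdot \frac{8}{3} = 7 \cdot 22 \cdot \frac{8}{3} = 154 \cdot \frac{8}{3} = \frac{1232}{3}$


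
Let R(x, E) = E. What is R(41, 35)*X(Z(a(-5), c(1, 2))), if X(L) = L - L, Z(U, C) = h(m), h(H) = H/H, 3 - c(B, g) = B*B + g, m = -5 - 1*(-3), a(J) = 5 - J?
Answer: 0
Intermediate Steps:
m = -2 (m = -5 + 3 = -2)
c(B, g) = 3 - g - B² (c(B, g) = 3 - (B*B + g) = 3 - (B² + g) = 3 - (g + B²) = 3 + (-g - B²) = 3 - g - B²)
h(H) = 1
Z(U, C) = 1
X(L) = 0
R(41, 35)*X(Z(a(-5), c(1, 2))) = 35*0 = 0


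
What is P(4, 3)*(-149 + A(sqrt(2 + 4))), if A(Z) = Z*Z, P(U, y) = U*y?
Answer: -1716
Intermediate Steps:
A(Z) = Z**2
P(4, 3)*(-149 + A(sqrt(2 + 4))) = (4*3)*(-149 + (sqrt(2 + 4))**2) = 12*(-149 + (sqrt(6))**2) = 12*(-149 + 6) = 12*(-143) = -1716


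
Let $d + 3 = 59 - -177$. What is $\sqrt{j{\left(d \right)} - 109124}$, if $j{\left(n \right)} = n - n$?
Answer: $2 i \sqrt{27281} \approx 330.34 i$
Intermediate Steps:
$d = 233$ ($d = -3 + \left(59 - -177\right) = -3 + \left(59 + 177\right) = -3 + 236 = 233$)
$j{\left(n \right)} = 0$
$\sqrt{j{\left(d \right)} - 109124} = \sqrt{0 - 109124} = \sqrt{-109124} = 2 i \sqrt{27281}$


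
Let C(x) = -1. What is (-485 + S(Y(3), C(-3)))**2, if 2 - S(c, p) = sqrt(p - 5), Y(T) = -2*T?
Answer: (483 + I*sqrt(6))**2 ≈ 2.3328e+5 + 2366.0*I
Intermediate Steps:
S(c, p) = 2 - sqrt(-5 + p) (S(c, p) = 2 - sqrt(p - 5) = 2 - sqrt(-5 + p))
(-485 + S(Y(3), C(-3)))**2 = (-485 + (2 - sqrt(-5 - 1)))**2 = (-485 + (2 - sqrt(-6)))**2 = (-485 + (2 - I*sqrt(6)))**2 = (-483 - I*sqrt(6))**2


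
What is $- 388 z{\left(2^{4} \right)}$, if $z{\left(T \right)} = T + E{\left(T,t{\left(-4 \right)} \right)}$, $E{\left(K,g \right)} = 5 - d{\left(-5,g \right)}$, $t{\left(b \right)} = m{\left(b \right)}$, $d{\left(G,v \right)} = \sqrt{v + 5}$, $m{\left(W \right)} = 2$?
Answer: $-8148 + 388 \sqrt{7} \approx -7121.4$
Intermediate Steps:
$d{\left(G,v \right)} = \sqrt{5 + v}$
$t{\left(b \right)} = 2$
$E{\left(K,g \right)} = 5 - \sqrt{5 + g}$
$z{\left(T \right)} = 5 + T - \sqrt{7}$ ($z{\left(T \right)} = T + \left(5 - \sqrt{5 + 2}\right) = T + \left(5 - \sqrt{7}\right) = 5 + T - \sqrt{7}$)
$- 388 z{\left(2^{4} \right)} = - 388 \left(5 + 2^{4} - \sqrt{7}\right) = - 388 \left(5 + 16 - \sqrt{7}\right) = - 388 \left(21 - \sqrt{7}\right) = -8148 + 388 \sqrt{7}$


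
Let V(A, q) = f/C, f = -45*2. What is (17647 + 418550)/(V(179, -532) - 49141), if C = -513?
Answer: -24863229/2801027 ≈ -8.8765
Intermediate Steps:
f = -90
V(A, q) = 10/57 (V(A, q) = -90/(-513) = -90*(-1/513) = 10/57)
(17647 + 418550)/(V(179, -532) - 49141) = (17647 + 418550)/(10/57 - 49141) = 436197/(-2801027/57) = 436197*(-57/2801027) = -24863229/2801027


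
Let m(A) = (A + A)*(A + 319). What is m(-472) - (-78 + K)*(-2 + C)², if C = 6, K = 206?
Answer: 142384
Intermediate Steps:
m(A) = 2*A*(319 + A) (m(A) = (2*A)*(319 + A) = 2*A*(319 + A))
m(-472) - (-78 + K)*(-2 + C)² = 2*(-472)*(319 - 472) - (-78 + 206)*(-2 + 6)² = 2*(-472)*(-153) - 128*4² = 144432 - 128*16 = 144432 - 1*2048 = 144432 - 2048 = 142384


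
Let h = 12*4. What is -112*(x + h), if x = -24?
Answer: -2688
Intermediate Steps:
h = 48
-112*(x + h) = -112*(-24 + 48) = -112*24 = -2688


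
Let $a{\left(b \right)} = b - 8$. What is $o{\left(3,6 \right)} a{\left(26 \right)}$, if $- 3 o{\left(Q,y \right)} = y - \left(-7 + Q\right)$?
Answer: $-60$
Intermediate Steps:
$a{\left(b \right)} = -8 + b$ ($a{\left(b \right)} = b - 8 = -8 + b$)
$o{\left(Q,y \right)} = - \frac{7}{3} - \frac{y}{3} + \frac{Q}{3}$ ($o{\left(Q,y \right)} = - \frac{y - \left(-7 + Q\right)}{3} = - \frac{7 + y - Q}{3} = - \frac{7}{3} - \frac{y}{3} + \frac{Q}{3}$)
$o{\left(3,6 \right)} a{\left(26 \right)} = \left(- \frac{7}{3} - 2 + \frac{1}{3} \cdot 3\right) \left(-8 + 26\right) = \left(- \frac{7}{3} - 2 + 1\right) 18 = \left(- \frac{10}{3}\right) 18 = -60$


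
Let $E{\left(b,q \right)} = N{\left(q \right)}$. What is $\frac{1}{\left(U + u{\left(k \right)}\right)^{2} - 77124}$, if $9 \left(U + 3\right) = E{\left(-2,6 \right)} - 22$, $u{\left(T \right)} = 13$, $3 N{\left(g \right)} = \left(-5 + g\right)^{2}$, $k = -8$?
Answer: $- \frac{729}{56181371} \approx -1.2976 \cdot 10^{-5}$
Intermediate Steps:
$N{\left(g \right)} = \frac{\left(-5 + g\right)^{2}}{3}$
$E{\left(b,q \right)} = \frac{\left(-5 + q\right)^{2}}{3}$
$U = - \frac{146}{27}$ ($U = -3 + \frac{\frac{\left(-5 + 6\right)^{2}}{3} - 22}{9} = -3 + \frac{\frac{1^{2}}{3} - 22}{9} = -3 + \frac{\frac{1}{3} \cdot 1 - 22}{9} = -3 + \frac{\frac{1}{3} - 22}{9} = -3 + \frac{1}{9} \left(- \frac{65}{3}\right) = -3 - \frac{65}{27} = - \frac{146}{27} \approx -5.4074$)
$\frac{1}{\left(U + u{\left(k \right)}\right)^{2} - 77124} = \frac{1}{\left(- \frac{146}{27} + 13\right)^{2} - 77124} = \frac{1}{\left(\frac{205}{27}\right)^{2} - 77124} = \frac{1}{\frac{42025}{729} - 77124} = \frac{1}{- \frac{56181371}{729}} = - \frac{729}{56181371}$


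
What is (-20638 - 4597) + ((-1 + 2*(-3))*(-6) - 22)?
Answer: -25215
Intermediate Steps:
(-20638 - 4597) + ((-1 + 2*(-3))*(-6) - 22) = -25235 + ((-1 - 6)*(-6) - 22) = -25235 + (-7*(-6) - 22) = -25235 + (42 - 22) = -25235 + 20 = -25215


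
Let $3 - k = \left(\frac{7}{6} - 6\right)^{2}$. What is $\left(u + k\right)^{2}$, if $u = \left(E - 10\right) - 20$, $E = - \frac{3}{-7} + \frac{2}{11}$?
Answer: $\frac{19018892281}{7683984} \approx 2475.1$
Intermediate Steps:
$E = \frac{47}{77}$ ($E = \left(-3\right) \left(- \frac{1}{7}\right) + 2 \cdot \frac{1}{11} = \frac{3}{7} + \frac{2}{11} = \frac{47}{77} \approx 0.61039$)
$k = - \frac{733}{36}$ ($k = 3 - \left(\frac{7}{6} - 6\right)^{2} = 3 - \left(- \frac{29}{6}\right)^{2} = 3 - \frac{841}{36} = - \frac{733}{36} \approx -20.361$)
$u = - \frac{2263}{77}$ ($u = \left(\frac{47}{77} - 10\right) - 20 = - \frac{723}{77} - 20 = - \frac{2263}{77} \approx -29.39$)
$\left(u + k\right)^{2} = \left(- \frac{2263}{77} - \frac{733}{36}\right)^{2} = \left(- \frac{137909}{2772}\right)^{2} = \frac{19018892281}{7683984}$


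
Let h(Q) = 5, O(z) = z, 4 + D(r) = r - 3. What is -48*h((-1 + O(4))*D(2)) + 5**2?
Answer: -215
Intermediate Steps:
D(r) = -7 + r (D(r) = -4 + (r - 3) = -4 + (-3 + r) = -7 + r)
-48*h((-1 + O(4))*D(2)) + 5**2 = -48*5 + 5**2 = -240 + 25 = -215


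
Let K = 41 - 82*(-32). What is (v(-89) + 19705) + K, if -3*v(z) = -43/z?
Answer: 5972747/267 ≈ 22370.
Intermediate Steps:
v(z) = 43/(3*z) (v(z) = -(-43)/(3*z) = 43/(3*z))
K = 2665 (K = 41 + 2624 = 2665)
(v(-89) + 19705) + K = ((43/3)/(-89) + 19705) + 2665 = ((43/3)*(-1/89) + 19705) + 2665 = (-43/267 + 19705) + 2665 = 5261192/267 + 2665 = 5972747/267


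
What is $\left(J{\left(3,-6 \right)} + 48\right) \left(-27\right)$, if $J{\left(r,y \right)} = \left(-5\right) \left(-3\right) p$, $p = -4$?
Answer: $324$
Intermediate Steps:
$J{\left(r,y \right)} = -60$ ($J{\left(r,y \right)} = \left(-5\right) \left(-3\right) \left(-4\right) = 15 \left(-4\right) = -60$)
$\left(J{\left(3,-6 \right)} + 48\right) \left(-27\right) = \left(-60 + 48\right) \left(-27\right) = \left(-12\right) \left(-27\right) = 324$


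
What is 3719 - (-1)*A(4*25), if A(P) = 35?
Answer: 3754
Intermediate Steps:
3719 - (-1)*A(4*25) = 3719 - (-1)*35 = 3719 - 1*(-35) = 3719 + 35 = 3754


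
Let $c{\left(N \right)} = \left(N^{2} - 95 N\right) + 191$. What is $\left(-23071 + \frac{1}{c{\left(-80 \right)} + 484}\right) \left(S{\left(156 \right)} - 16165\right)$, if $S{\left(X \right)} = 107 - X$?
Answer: $\frac{5489524105736}{14675} \approx 3.7407 \cdot 10^{8}$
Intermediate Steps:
$c{\left(N \right)} = 191 + N^{2} - 95 N$
$\left(-23071 + \frac{1}{c{\left(-80 \right)} + 484}\right) \left(S{\left(156 \right)} - 16165\right) = \left(-23071 + \frac{1}{\left(191 + \left(-80\right)^{2} - -7600\right) + 484}\right) \left(\left(107 - 156\right) - 16165\right) = \left(-23071 + \frac{1}{\left(191 + 6400 + 7600\right) + 484}\right) \left(\left(107 - 156\right) - 16165\right) = \left(-23071 + \frac{1}{14191 + 484}\right) \left(-49 - 16165\right) = \left(-23071 + \frac{1}{14675}\right) \left(-16214\right) = \left(- \frac{338566924}{14675}\right) \left(-16214\right) = \frac{5489524105736}{14675}$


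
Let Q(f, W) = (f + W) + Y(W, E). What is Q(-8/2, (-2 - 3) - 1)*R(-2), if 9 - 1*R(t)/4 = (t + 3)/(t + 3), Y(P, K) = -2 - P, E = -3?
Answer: -192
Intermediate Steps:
R(t) = 32 (R(t) = 36 - 4*(t + 3)/(t + 3) = 36 - 4*(3 + t)/(3 + t) = 36 - 4*1 = 36 - 4 = 32)
Q(f, W) = -2 + f (Q(f, W) = (f + W) + (-2 - W) = (W + f) + (-2 - W) = -2 + f)
Q(-8/2, (-2 - 3) - 1)*R(-2) = (-2 - 8/2)*32 = (-2 - 8*½)*32 = (-2 - 4)*32 = -6*32 = -192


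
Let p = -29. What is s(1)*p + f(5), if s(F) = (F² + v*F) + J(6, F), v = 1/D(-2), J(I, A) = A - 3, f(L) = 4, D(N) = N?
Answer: 95/2 ≈ 47.500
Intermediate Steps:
J(I, A) = -3 + A
v = -½ (v = 1/(-2) = -½ ≈ -0.50000)
s(F) = -3 + F² + F/2 (s(F) = (F² - F/2) + (-3 + F) = -3 + F² + F/2)
s(1)*p + f(5) = (-3 + 1² + (½)*1)*(-29) + 4 = (-3 + 1 + ½)*(-29) + 4 = -3/2*(-29) + 4 = 87/2 + 4 = 95/2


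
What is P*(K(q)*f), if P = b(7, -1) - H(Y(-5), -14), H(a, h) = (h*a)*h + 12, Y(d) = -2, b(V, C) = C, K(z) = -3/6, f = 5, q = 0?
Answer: -1895/2 ≈ -947.50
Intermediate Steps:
K(z) = -1/2 (K(z) = -3*1/6 = -1/2)
H(a, h) = 12 + a*h**2 (H(a, h) = (a*h)*h + 12 = a*h**2 + 12 = 12 + a*h**2)
P = 379 (P = -1 - (12 - 2*(-14)**2) = -1 - (12 - 2*196) = -1 - (12 - 392) = -1 - 1*(-380) = -1 + 380 = 379)
P*(K(q)*f) = 379*(-1/2*5) = 379*(-5/2) = -1895/2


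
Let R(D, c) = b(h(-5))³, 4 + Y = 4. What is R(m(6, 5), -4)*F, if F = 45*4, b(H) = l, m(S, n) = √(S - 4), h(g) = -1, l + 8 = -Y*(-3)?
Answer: -92160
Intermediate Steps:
Y = 0 (Y = -4 + 4 = 0)
l = -8 (l = -8 - 1*0*(-3) = -8 + 0*(-3) = -8 + 0 = -8)
m(S, n) = √(-4 + S)
b(H) = -8
F = 180
R(D, c) = -512 (R(D, c) = (-8)³ = -512)
R(m(6, 5), -4)*F = -512*180 = -92160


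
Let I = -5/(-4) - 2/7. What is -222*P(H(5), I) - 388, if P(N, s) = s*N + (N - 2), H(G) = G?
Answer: -29741/14 ≈ -2124.4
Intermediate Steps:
I = 27/28 (I = -5*(-1/4) - 2*1/7 = 5/4 - 2/7 = 27/28 ≈ 0.96429)
P(N, s) = -2 + N + N*s (P(N, s) = N*s + (-2 + N) = -2 + N + N*s)
-222*P(H(5), I) - 388 = -222*(-2 + 5 + 5*(27/28)) - 388 = -222*(-2 + 5 + 135/28) - 388 = -222*219/28 - 388 = -24309/14 - 388 = -29741/14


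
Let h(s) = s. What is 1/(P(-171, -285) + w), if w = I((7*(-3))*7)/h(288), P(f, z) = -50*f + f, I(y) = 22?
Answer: 144/1206587 ≈ 0.00011934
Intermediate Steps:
P(f, z) = -49*f
w = 11/144 (w = 22/288 = 22*(1/288) = 11/144 ≈ 0.076389)
1/(P(-171, -285) + w) = 1/(-49*(-171) + 11/144) = 1/(8379 + 11/144) = 1/(1206587/144) = 144/1206587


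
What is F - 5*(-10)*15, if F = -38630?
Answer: -37880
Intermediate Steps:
F - 5*(-10)*15 = -38630 - 5*(-10)*15 = -38630 + 50*15 = -38630 + 750 = -37880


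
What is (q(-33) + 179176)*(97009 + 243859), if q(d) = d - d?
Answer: 61075364768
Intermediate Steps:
q(d) = 0
(q(-33) + 179176)*(97009 + 243859) = (0 + 179176)*(97009 + 243859) = 179176*340868 = 61075364768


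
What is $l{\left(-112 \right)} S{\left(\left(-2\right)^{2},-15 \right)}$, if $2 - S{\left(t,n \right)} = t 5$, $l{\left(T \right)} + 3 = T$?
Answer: $2070$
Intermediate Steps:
$l{\left(T \right)} = -3 + T$
$S{\left(t,n \right)} = 2 - 5 t$ ($S{\left(t,n \right)} = 2 - t 5 = 2 - 5 t$)
$l{\left(-112 \right)} S{\left(\left(-2\right)^{2},-15 \right)} = \left(-3 - 112\right) \left(2 - 5 \left(-2\right)^{2}\right) = - 115 \left(2 - 20\right) = \left(-115\right) \left(-18\right) = 2070$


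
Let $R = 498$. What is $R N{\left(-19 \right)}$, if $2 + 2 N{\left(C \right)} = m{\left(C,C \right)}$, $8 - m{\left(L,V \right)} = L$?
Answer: $6225$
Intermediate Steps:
$m{\left(L,V \right)} = 8 - L$
$N{\left(C \right)} = 3 - \frac{C}{2}$ ($N{\left(C \right)} = -1 + \frac{8 - C}{2} = -1 - \left(-4 + \frac{C}{2}\right) = 3 - \frac{C}{2}$)
$R N{\left(-19 \right)} = 498 \left(3 - - \frac{19}{2}\right) = 498 \left(3 + \frac{19}{2}\right) = 498 \cdot \frac{25}{2} = 6225$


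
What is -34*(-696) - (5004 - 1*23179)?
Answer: 41839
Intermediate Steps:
-34*(-696) - (5004 - 1*23179) = 23664 - (5004 - 23179) = 23664 - 1*(-18175) = 23664 + 18175 = 41839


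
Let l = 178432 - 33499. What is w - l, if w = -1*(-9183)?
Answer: -135750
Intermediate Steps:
l = 144933
w = 9183
w - l = 9183 - 1*144933 = 9183 - 144933 = -135750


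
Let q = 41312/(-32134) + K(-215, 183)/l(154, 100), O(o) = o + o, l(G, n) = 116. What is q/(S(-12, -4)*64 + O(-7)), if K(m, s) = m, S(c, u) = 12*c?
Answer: 5850501/17202615560 ≈ 0.00034009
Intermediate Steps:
O(o) = 2*o
q = -5850501/1863772 (q = 41312/(-32134) - 215/116 = 41312*(-1/32134) - 215*1/116 = -20656/16067 - 215/116 = -5850501/1863772 ≈ -3.1391)
q/(S(-12, -4)*64 + O(-7)) = -5850501/(1863772*((12*(-12))*64 + 2*(-7))) = -5850501/(1863772*(-144*64 - 14)) = -5850501/(1863772*(-9216 - 14)) = -5850501/1863772/(-9230) = -5850501/1863772*(-1/9230) = 5850501/17202615560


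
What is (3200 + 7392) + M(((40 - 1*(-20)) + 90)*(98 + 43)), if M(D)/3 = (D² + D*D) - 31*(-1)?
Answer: 2683945685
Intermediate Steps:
M(D) = 93 + 6*D² (M(D) = 3*((D² + D*D) - 31*(-1)) = 3*((D² + D²) + 31) = 3*(2*D² + 31) = 3*(31 + 2*D²) = 93 + 6*D²)
(3200 + 7392) + M(((40 - 1*(-20)) + 90)*(98 + 43)) = (3200 + 7392) + (93 + 6*(((40 - 1*(-20)) + 90)*(98 + 43))²) = 10592 + (93 + 6*(((40 + 20) + 90)*141)²) = 10592 + (93 + 6*((60 + 90)*141)²) = 10592 + (93 + 6*(150*141)²) = 10592 + (93 + 6*21150²) = 10592 + (93 + 6*447322500) = 10592 + (93 + 2683935000) = 10592 + 2683935093 = 2683945685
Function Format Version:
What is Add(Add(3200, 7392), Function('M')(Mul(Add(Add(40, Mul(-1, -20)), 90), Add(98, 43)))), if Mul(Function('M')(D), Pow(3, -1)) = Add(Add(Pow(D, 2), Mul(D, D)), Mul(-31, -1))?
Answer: 2683945685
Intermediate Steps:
Function('M')(D) = Add(93, Mul(6, Pow(D, 2))) (Function('M')(D) = Mul(3, Add(Add(Pow(D, 2), Mul(D, D)), Mul(-31, -1))) = Mul(3, Add(Add(Pow(D, 2), Pow(D, 2)), 31)) = Mul(3, Add(Mul(2, Pow(D, 2)), 31)) = Mul(3, Add(31, Mul(2, Pow(D, 2)))) = Add(93, Mul(6, Pow(D, 2))))
Add(Add(3200, 7392), Function('M')(Mul(Add(Add(40, Mul(-1, -20)), 90), Add(98, 43)))) = Add(Add(3200, 7392), Add(93, Mul(6, Pow(Mul(Add(Add(40, Mul(-1, -20)), 90), Add(98, 43)), 2)))) = Add(10592, Add(93, Mul(6, Pow(Mul(Add(Add(40, 20), 90), 141), 2)))) = Add(10592, Add(93, Mul(6, Pow(Mul(Add(60, 90), 141), 2)))) = Add(10592, Add(93, Mul(6, Pow(Mul(150, 141), 2)))) = Add(10592, Add(93, Mul(6, Pow(21150, 2)))) = Add(10592, Add(93, Mul(6, 447322500))) = Add(10592, Add(93, 2683935000)) = Add(10592, 2683935093) = 2683945685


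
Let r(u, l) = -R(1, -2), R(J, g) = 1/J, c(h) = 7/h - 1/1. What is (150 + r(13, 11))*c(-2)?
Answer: -1341/2 ≈ -670.50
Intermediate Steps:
c(h) = -1 + 7/h (c(h) = 7/h - 1*1 = 7/h - 1 = -1 + 7/h)
r(u, l) = -1 (r(u, l) = -1/1 = -1*1 = -1)
(150 + r(13, 11))*c(-2) = (150 - 1)*((7 - 1*(-2))/(-2)) = 149*(-(7 + 2)/2) = 149*(-½*9) = 149*(-9/2) = -1341/2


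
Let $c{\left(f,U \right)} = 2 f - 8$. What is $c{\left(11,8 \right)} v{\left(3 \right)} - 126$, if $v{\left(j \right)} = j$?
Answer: $-84$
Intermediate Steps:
$c{\left(f,U \right)} = -8 + 2 f$
$c{\left(11,8 \right)} v{\left(3 \right)} - 126 = \left(-8 + 2 \cdot 11\right) 3 - 126 = \left(-8 + 22\right) 3 - 126 = 14 \cdot 3 - 126 = 42 - 126 = -84$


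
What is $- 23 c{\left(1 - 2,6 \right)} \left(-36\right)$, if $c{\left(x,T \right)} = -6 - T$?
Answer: $-9936$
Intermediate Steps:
$- 23 c{\left(1 - 2,6 \right)} \left(-36\right) = - 23 \left(-6 - 6\right) \left(-36\right) = \left(-23\right) \left(-12\right) \left(-36\right) = 276 \left(-36\right) = -9936$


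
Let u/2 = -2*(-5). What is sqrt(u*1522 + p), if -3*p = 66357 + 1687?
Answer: 46*sqrt(33)/3 ≈ 88.083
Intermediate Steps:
u = 20 (u = 2*(-2*(-5)) = 2*10 = 20)
p = -68044/3 (p = -(66357 + 1687)/3 = -1/3*68044 = -68044/3 ≈ -22681.)
sqrt(u*1522 + p) = sqrt(20*1522 - 68044/3) = sqrt(30440 - 68044/3) = sqrt(23276/3) = 46*sqrt(33)/3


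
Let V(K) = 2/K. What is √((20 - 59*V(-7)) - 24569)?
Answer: 5*I*√48083/7 ≈ 156.63*I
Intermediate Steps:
√((20 - 59*V(-7)) - 24569) = √((20 - 118/(-7)) - 24569) = √((20 - 118*(-1)/7) - 24569) = √((20 - 59*(-2/7)) - 24569) = √((20 + 118/7) - 24569) = √(258/7 - 24569) = √(-171725/7) = 5*I*√48083/7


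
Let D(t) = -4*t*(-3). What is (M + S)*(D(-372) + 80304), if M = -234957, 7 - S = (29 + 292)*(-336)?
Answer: -9638808960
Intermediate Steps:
S = 107863 (S = 7 - (29 + 292)*(-336) = 7 - 321*(-336) = 7 - 1*(-107856) = 7 + 107856 = 107863)
D(t) = 12*t
(M + S)*(D(-372) + 80304) = (-234957 + 107863)*(12*(-372) + 80304) = -127094*(-4464 + 80304) = -127094*75840 = -9638808960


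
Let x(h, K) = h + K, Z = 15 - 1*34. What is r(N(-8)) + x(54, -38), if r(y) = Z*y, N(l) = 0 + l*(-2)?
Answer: -288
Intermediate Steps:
Z = -19 (Z = 15 - 34 = -19)
N(l) = -2*l (N(l) = 0 - 2*l = -2*l)
r(y) = -19*y
x(h, K) = K + h
r(N(-8)) + x(54, -38) = -(-38)*(-8) + (-38 + 54) = -19*16 + 16 = -304 + 16 = -288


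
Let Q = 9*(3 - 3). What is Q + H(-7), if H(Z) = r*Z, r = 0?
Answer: 0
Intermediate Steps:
H(Z) = 0 (H(Z) = 0*Z = 0)
Q = 0 (Q = 9*0 = 0)
Q + H(-7) = 0 + 0 = 0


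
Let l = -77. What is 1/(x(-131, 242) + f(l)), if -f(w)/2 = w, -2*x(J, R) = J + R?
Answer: 2/197 ≈ 0.010152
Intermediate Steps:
x(J, R) = -J/2 - R/2 (x(J, R) = -(J + R)/2 = -J/2 - R/2)
f(w) = -2*w
1/(x(-131, 242) + f(l)) = 1/((-1/2*(-131) - 1/2*242) - 2*(-77)) = 1/((131/2 - 121) + 154) = 1/(-111/2 + 154) = 1/(197/2) = 2/197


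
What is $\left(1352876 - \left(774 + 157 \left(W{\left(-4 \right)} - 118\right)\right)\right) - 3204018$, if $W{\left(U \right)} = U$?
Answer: $-1832762$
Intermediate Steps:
$\left(1352876 - \left(774 + 157 \left(W{\left(-4 \right)} - 118\right)\right)\right) - 3204018 = \left(1352876 - \left(774 + 157 \left(-4 - 118\right)\right)\right) - 3204018 = \left(1352876 - \left(774 + 157 \left(-122\right)\right)\right) - 3204018 = \left(1352876 - \left(774 - 19154\right)\right) - 3204018 = \left(1352876 - -18380\right) - 3204018 = \left(1352876 + 18380\right) - 3204018 = 1371256 - 3204018 = -1832762$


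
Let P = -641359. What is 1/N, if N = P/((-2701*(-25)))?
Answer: -67525/641359 ≈ -0.10528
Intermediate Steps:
N = -641359/67525 (N = -641359/((-2701*(-25))) = -641359/67525 ≈ -9.4981)
1/N = 1/(-641359/67525) = -67525/641359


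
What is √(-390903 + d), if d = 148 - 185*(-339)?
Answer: 2*I*√82010 ≈ 572.75*I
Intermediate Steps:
d = 62863 (d = 148 + 62715 = 62863)
√(-390903 + d) = √(-390903 + 62863) = √(-328040) = 2*I*√82010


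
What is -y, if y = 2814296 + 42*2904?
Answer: -2936264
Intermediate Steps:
y = 2936264 (y = 2814296 + 121968 = 2936264)
-y = -1*2936264 = -2936264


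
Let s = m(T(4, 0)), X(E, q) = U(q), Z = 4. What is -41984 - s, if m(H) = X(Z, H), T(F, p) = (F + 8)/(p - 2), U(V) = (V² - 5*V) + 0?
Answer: -42050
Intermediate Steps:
U(V) = V² - 5*V
X(E, q) = q*(-5 + q)
T(F, p) = (8 + F)/(-2 + p)
m(H) = H*(-5 + H)
s = 66 (s = ((8 + 4)/(-2 + 0))*(-5 + (8 + 4)/(-2 + 0)) = (12/(-2))*(-5 + 12/(-2)) = (-½*12)*(-5 - ½*12) = -6*(-5 - 6) = -6*(-11) = 66)
-41984 - s = -41984 - 1*66 = -41984 - 66 = -42050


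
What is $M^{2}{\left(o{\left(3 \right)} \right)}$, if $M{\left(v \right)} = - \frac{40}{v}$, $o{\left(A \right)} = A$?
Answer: $\frac{1600}{9} \approx 177.78$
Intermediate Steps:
$M^{2}{\left(o{\left(3 \right)} \right)} = \left(- \frac{40}{3}\right)^{2} = \frac{1600}{9}$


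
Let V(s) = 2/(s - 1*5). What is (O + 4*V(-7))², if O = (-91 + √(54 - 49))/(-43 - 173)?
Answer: (53 + √5)²/46656 ≈ 0.065394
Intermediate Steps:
V(s) = 2/(-5 + s) (V(s) = 2/(s - 5) = 2/(-5 + s))
O = 91/216 - √5/216 (O = (-91 + √5)/(-216) = (-91 + √5)*(-1/216) = 91/216 - √5/216 ≈ 0.41094)
(O + 4*V(-7))² = ((91/216 - √5/216) + 4*(2/(-5 - 7)))² = ((91/216 - √5/216) + 4*(2/(-12)))² = ((91/216 - √5/216) + 4*(2*(-1/12)))² = ((91/216 - √5/216) + 4*(-⅙))² = ((91/216 - √5/216) - ⅔)² = (-53/216 - √5/216)²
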